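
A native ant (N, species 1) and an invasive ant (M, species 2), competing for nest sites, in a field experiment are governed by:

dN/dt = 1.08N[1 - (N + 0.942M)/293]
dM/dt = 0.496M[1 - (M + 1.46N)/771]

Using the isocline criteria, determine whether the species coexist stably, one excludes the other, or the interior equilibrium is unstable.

Compare the nullcline intercepts: K1/α12 = 293/0.942 = 311 < K2 = 771; K2/α21 = 771/1.46 = 528 > K1 = 293.
Since the inequalities point opposite ways, species 2 can invade but species 1 cannot.

species 2 excludes species 1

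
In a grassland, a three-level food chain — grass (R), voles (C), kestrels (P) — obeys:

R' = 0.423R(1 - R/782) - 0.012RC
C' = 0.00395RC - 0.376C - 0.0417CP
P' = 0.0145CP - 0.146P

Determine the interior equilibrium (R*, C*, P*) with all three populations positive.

From dP/dt = 0: 0.0145C* = 0.146, so C* = 10.1.
From dR/dt = 0: 0.423(1 - R*/782) = 0.012·10.1, giving R* = 782·(1 - 0.286) = 559.
From dC/dt = 0: 0.00395·559 - 0.376 = 0.0417P*, so P* = 1.83/0.0417 = 43.9.

R* ≈ 559, C* ≈ 10.1, P* ≈ 43.9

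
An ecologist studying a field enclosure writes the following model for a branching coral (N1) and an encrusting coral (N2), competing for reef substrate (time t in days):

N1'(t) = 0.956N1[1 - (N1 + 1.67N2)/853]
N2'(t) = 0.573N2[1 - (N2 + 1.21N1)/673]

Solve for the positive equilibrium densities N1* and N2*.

Setting both brackets to zero gives the nullclines N1 + 1.67N2 = 853 and 1.21N1 + N2 = 673.
Substituting N2 = 673 - 1.21N1 into the first: N1(1 - 1.67·1.21) = 853 - 1.67·673.
So N1* = -271/-1.02 = 265, and then N2* = 673 - 1.21·265 = 352.

N1* ≈ 265, N2* ≈ 352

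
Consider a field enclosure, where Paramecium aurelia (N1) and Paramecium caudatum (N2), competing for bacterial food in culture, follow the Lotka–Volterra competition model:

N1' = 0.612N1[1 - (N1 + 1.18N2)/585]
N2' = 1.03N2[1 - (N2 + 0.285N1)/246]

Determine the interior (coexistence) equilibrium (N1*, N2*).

N1* ≈ 444, N2* ≈ 119

Setting both brackets to zero gives the nullclines N1 + 1.18N2 = 585 and 0.285N1 + N2 = 246.
Substituting N2 = 246 - 0.285N1 into the first: N1(1 - 1.18·0.285) = 585 - 1.18·246.
So N1* = 295/0.664 = 444, and then N2* = 246 - 0.285·444 = 119.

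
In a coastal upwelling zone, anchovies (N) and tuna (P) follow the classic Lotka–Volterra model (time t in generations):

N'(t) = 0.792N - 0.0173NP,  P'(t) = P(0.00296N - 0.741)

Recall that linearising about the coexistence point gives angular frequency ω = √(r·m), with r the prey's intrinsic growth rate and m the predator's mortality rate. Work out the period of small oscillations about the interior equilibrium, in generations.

Here r = 0.792 and m = 0.741, so r·m = 0.587.
ω = √0.587 = 0.766 per generation, hence T = 2π/ω ≈ 8.2 generations.

T ≈ 8.2 generations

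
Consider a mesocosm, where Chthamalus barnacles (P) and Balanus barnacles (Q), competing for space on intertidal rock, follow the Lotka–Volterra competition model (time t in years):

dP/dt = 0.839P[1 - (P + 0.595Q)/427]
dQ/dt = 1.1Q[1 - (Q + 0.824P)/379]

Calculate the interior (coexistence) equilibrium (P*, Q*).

Setting both brackets to zero gives the nullclines P + 0.595Q = 427 and 0.824P + Q = 379.
Substituting Q = 379 - 0.824P into the first: P(1 - 0.595·0.824) = 427 - 0.595·379.
So P* = 201/0.51 = 395, and then Q* = 379 - 0.824·395 = 53.3.

P* ≈ 395, Q* ≈ 53.3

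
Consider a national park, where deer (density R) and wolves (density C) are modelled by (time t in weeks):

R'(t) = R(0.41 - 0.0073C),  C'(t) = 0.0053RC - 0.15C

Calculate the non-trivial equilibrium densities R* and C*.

Set dC/dt = 0 with C > 0: 0.0053R - 0.15 = 0, so R* = 0.15/0.0053 = 28.3.
Set dR/dt = 0 with R > 0: 0.41 - 0.0073C = 0, so C* = 0.41/0.0073 = 56.2.

R* ≈ 28.3, C* ≈ 56.2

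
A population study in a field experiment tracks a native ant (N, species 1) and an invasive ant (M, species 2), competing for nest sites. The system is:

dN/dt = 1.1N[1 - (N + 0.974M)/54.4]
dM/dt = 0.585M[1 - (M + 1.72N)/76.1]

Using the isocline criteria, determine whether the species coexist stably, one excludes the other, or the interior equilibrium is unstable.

Compare the nullcline intercepts: K1/α12 = 54.4/0.974 = 55.9 < K2 = 76.1; K2/α21 = 76.1/1.72 = 44.2 < K1 = 54.4.
Since both are reversed, neither can invade when rare; the interior point is a saddle.

unstable coexistence (outcome depends on initial conditions)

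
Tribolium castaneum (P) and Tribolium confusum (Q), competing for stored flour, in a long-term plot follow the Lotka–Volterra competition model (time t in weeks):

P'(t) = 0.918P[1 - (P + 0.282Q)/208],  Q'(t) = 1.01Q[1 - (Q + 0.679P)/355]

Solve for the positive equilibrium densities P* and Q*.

Setting both brackets to zero gives the nullclines P + 0.282Q = 208 and 0.679P + Q = 355.
Substituting Q = 355 - 0.679P into the first: P(1 - 0.282·0.679) = 208 - 0.282·355.
So P* = 108/0.809 = 133, and then Q* = 355 - 0.679·133 = 264.

P* ≈ 133, Q* ≈ 264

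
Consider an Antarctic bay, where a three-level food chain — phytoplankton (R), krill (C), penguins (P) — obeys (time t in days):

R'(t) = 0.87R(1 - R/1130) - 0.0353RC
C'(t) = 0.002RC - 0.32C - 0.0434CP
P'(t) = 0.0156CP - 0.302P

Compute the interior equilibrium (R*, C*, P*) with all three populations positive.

R* ≈ 242, C* ≈ 19.4, P* ≈ 3.8

From dP/dt = 0: 0.0156C* = 0.302, so C* = 19.4.
From dR/dt = 0: 0.87(1 - R*/1130) = 0.0353·19.4, giving R* = 1130·(1 - 0.785) = 242.
From dC/dt = 0: 0.002·242 - 0.32 = 0.0434P*, so P* = 0.165/0.0434 = 3.8.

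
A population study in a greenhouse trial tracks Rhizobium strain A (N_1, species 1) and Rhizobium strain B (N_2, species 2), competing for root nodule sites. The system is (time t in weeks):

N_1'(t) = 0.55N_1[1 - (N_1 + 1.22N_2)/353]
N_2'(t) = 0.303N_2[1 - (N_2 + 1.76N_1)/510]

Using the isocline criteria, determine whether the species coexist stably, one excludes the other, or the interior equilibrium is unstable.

unstable coexistence (outcome depends on initial conditions)

Compare the nullcline intercepts: K1/α12 = 353/1.22 = 289 < K2 = 510; K2/α21 = 510/1.76 = 290 < K1 = 353.
Since both are reversed, neither can invade when rare; the interior point is a saddle.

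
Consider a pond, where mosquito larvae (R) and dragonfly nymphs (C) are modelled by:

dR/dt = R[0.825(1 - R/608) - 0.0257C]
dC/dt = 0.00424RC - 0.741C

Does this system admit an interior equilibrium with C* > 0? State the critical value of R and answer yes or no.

Threshold R = 175; K > 175, so yes, the predator persists.

The predator equation gives dC/dt > 0 only when R > 0.741/0.00424 = 175.
Without the predator, R → K = 608. Since 608 > 175, the predator can invade and persist.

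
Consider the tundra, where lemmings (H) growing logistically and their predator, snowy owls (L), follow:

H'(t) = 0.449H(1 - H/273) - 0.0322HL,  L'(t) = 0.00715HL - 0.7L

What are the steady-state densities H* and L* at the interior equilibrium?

From dL/dt = 0 with L > 0: 0.00715H* = 0.7, so H* = 97.9.
Substitute into dH/dt = 0: 0.449(1 - 97.9/273) = 0.0322L*.
The bracket is 0.641, giving L* = 0.288/0.0322 = 8.94.

H* ≈ 97.9, L* ≈ 8.94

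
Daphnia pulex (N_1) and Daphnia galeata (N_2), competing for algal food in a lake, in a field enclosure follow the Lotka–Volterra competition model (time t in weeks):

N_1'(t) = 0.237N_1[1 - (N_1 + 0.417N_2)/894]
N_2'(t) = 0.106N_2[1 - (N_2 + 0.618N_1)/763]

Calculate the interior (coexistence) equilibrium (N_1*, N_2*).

Setting both brackets to zero gives the nullclines N_1 + 0.417N_2 = 894 and 0.618N_1 + N_2 = 763.
Substituting N_2 = 763 - 0.618N_1 into the first: N_1(1 - 0.417·0.618) = 894 - 0.417·763.
So N_1* = 576/0.742 = 776, and then N_2* = 763 - 0.618·776 = 284.

N_1* ≈ 776, N_2* ≈ 284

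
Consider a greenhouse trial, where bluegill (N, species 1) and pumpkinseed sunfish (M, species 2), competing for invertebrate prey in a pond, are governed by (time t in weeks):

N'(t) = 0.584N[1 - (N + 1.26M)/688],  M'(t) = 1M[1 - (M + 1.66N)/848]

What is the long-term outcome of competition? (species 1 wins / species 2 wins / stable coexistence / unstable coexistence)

Compare the nullcline intercepts: K1/α12 = 688/1.26 = 546 < K2 = 848; K2/α21 = 848/1.66 = 511 < K1 = 688.
Since both are reversed, neither can invade when rare; the interior point is a saddle.

unstable coexistence (outcome depends on initial conditions)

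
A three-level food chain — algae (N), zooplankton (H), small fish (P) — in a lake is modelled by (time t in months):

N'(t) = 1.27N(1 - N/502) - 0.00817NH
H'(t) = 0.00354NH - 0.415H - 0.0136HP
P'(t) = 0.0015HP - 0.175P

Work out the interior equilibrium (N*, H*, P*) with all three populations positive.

N* ≈ 125, H* ≈ 117, P* ≈ 2.08

From dP/dt = 0: 0.0015H* = 0.175, so H* = 117.
From dN/dt = 0: 1.27(1 - N*/502) = 0.00817·117, giving N* = 502·(1 - 0.751) = 125.
From dH/dt = 0: 0.00354·125 - 0.415 = 0.0136P*, so P* = 0.0283/0.0136 = 2.08.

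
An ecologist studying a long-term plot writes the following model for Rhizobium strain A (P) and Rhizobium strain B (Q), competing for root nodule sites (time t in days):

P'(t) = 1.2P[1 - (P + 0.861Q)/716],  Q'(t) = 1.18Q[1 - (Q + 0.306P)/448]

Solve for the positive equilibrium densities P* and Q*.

Setting both brackets to zero gives the nullclines P + 0.861Q = 716 and 0.306P + Q = 448.
Substituting Q = 448 - 0.306P into the first: P(1 - 0.861·0.306) = 716 - 0.861·448.
So P* = 330/0.737 = 448, and then Q* = 448 - 0.306·448 = 311.

P* ≈ 448, Q* ≈ 311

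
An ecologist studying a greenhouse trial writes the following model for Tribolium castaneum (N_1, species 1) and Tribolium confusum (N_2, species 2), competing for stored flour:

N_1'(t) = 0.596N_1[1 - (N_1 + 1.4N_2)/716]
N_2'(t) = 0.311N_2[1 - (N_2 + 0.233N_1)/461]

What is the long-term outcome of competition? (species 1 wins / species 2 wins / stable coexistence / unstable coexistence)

Compare the nullcline intercepts: K1/α12 = 716/1.4 = 511 > K2 = 461; K2/α21 = 461/0.233 = 1980 > K1 = 716.
Since both inequalities hold, each species can invade when rare, so the interior equilibrium is stable.

stable coexistence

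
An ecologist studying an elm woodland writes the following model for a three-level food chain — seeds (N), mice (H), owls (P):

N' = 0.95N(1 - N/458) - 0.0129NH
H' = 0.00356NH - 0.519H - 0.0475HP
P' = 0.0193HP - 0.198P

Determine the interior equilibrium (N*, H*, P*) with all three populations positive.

N* ≈ 394, H* ≈ 10.3, P* ≈ 18.6

From dP/dt = 0: 0.0193H* = 0.198, so H* = 10.3.
From dN/dt = 0: 0.95(1 - N*/458) = 0.0129·10.3, giving N* = 458·(1 - 0.139) = 394.
From dH/dt = 0: 0.00356·394 - 0.519 = 0.0475P*, so P* = 0.884/0.0475 = 18.6.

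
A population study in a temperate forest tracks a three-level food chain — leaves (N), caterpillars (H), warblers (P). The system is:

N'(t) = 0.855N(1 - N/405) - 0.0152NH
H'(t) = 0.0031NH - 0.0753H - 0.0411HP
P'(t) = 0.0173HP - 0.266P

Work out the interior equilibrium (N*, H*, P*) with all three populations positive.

N* ≈ 294, H* ≈ 15.4, P* ≈ 20.4

From dP/dt = 0: 0.0173H* = 0.266, so H* = 15.4.
From dN/dt = 0: 0.855(1 - N*/405) = 0.0152·15.4, giving N* = 405·(1 - 0.273) = 294.
From dH/dt = 0: 0.0031·294 - 0.0753 = 0.0411P*, so P* = 0.837/0.0411 = 20.4.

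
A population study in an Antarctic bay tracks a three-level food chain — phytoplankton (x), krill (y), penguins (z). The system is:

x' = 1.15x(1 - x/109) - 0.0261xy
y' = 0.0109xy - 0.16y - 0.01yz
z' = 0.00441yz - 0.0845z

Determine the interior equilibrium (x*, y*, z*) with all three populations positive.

From dz/dt = 0: 0.00441y* = 0.0845, so y* = 19.2.
From dx/dt = 0: 1.15(1 - x*/109) = 0.0261·19.2, giving x* = 109·(1 - 0.435) = 61.6.
From dy/dt = 0: 0.0109·61.6 - 0.16 = 0.01z*, so z* = 0.511/0.01 = 51.1.

x* ≈ 61.6, y* ≈ 19.2, z* ≈ 51.1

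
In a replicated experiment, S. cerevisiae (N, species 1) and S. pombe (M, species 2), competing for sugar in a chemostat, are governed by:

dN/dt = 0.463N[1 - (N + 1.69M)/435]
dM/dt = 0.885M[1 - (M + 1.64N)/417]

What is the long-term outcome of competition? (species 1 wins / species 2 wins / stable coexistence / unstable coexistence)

Compare the nullcline intercepts: K1/α12 = 435/1.69 = 257 < K2 = 417; K2/α21 = 417/1.64 = 254 < K1 = 435.
Since both are reversed, neither can invade when rare; the interior point is a saddle.

unstable coexistence (outcome depends on initial conditions)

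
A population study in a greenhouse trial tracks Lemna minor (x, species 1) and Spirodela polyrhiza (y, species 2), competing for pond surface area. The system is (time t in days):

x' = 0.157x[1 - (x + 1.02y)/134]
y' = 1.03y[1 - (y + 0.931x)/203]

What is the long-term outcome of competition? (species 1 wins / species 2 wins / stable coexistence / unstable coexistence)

Compare the nullcline intercepts: K1/α12 = 134/1.02 = 131 < K2 = 203; K2/α21 = 203/0.931 = 218 > K1 = 134.
Since the inequalities point opposite ways, species 2 can invade but species 1 cannot.

species 2 excludes species 1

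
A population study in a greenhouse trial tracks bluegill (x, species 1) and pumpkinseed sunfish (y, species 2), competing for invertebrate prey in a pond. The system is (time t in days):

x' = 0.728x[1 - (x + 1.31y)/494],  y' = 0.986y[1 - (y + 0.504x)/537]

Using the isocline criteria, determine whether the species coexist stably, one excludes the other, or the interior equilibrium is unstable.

Compare the nullcline intercepts: K1/α12 = 494/1.31 = 377 < K2 = 537; K2/α21 = 537/0.504 = 1070 > K1 = 494.
Since the inequalities point opposite ways, species 2 can invade but species 1 cannot.

species 2 excludes species 1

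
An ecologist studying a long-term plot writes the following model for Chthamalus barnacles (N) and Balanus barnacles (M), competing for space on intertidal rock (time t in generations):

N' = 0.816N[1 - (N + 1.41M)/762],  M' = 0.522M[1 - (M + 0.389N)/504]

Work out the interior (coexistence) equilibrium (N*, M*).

N* ≈ 114, M* ≈ 460

Setting both brackets to zero gives the nullclines N + 1.41M = 762 and 0.389N + M = 504.
Substituting M = 504 - 0.389N into the first: N(1 - 1.41·0.389) = 762 - 1.41·504.
So N* = 51.4/0.452 = 114, and then M* = 504 - 0.389·114 = 460.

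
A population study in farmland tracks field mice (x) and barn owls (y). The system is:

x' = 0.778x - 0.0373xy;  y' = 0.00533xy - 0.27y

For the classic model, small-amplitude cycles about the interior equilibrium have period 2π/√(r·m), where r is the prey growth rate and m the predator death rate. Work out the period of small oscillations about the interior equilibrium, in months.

T ≈ 13.7 months

Here r = 0.778 and m = 0.27, so r·m = 0.21.
ω = √0.21 = 0.458 per month, hence T = 2π/ω ≈ 13.7 months.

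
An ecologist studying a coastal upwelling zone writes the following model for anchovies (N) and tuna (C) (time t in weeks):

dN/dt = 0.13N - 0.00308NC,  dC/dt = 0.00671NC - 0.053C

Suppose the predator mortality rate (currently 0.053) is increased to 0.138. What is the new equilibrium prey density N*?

N* ≈ 20.6

At the interior fixed point, setting dC/dt = 0 with C > 0 fixes N* = (predator death rate)/(NC coefficient) — independent of the other coefficients.
With the change, N* = 0.138/0.00671 = 20.6; it rises from 7.9.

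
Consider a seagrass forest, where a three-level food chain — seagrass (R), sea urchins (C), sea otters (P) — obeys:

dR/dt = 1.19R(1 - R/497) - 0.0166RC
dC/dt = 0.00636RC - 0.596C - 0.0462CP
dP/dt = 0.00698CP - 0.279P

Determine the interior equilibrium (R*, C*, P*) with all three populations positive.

R* ≈ 220, C* ≈ 40, P* ≈ 17.4

From dP/dt = 0: 0.00698C* = 0.279, so C* = 40.
From dR/dt = 0: 1.19(1 - R*/497) = 0.0166·40, giving R* = 497·(1 - 0.558) = 220.
From dC/dt = 0: 0.00636·220 - 0.596 = 0.0462P*, so P* = 0.802/0.0462 = 17.4.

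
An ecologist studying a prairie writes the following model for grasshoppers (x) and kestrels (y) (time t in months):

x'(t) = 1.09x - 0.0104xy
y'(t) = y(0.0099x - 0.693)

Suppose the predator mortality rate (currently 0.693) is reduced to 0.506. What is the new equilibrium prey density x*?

x* ≈ 51.1

At the interior fixed point, setting dy/dt = 0 with y > 0 fixes x* = (predator death rate)/(xy coefficient) — independent of the other coefficients.
With the change, x* = 0.506/0.0099 = 51.1; it falls from 70.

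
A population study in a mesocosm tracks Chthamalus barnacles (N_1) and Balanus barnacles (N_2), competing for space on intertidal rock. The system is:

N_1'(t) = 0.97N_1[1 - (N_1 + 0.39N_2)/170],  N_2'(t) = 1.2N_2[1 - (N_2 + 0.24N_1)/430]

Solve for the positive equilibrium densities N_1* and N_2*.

N_1* ≈ 2.54, N_2* ≈ 429

Setting both brackets to zero gives the nullclines N_1 + 0.39N_2 = 170 and 0.24N_1 + N_2 = 430.
Substituting N_2 = 430 - 0.24N_1 into the first: N_1(1 - 0.39·0.24) = 170 - 0.39·430.
So N_1* = 2.3/0.906 = 2.54, and then N_2* = 430 - 0.24·2.54 = 429.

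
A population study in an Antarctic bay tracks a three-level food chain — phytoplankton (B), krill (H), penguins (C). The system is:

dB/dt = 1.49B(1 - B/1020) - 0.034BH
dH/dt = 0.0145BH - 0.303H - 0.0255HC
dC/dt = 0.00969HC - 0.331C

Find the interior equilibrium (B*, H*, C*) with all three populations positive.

B* ≈ 225, H* ≈ 34.2, C* ≈ 116

From dC/dt = 0: 0.00969H* = 0.331, so H* = 34.2.
From dB/dt = 0: 1.49(1 - B*/1020) = 0.034·34.2, giving B* = 1020·(1 - 0.779) = 225.
From dH/dt = 0: 0.0145·225 - 0.303 = 0.0255C*, so C* = 2.96/0.0255 = 116.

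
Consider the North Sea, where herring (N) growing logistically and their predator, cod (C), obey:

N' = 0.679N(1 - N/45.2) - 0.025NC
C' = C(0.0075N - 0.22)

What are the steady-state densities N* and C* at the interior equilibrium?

From dC/dt = 0 with C > 0: 0.0075N* = 0.22, so N* = 29.3.
Substitute into dN/dt = 0: 0.679(1 - 29.3/45.2) = 0.025C*.
The bracket is 0.351, giving C* = 0.238/0.025 = 9.53.

N* ≈ 29.3, C* ≈ 9.53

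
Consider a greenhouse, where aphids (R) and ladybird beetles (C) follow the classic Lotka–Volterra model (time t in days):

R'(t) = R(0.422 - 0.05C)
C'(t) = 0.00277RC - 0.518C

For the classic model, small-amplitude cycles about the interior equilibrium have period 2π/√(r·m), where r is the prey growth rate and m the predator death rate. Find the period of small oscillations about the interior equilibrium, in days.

Here r = 0.422 and m = 0.518, so r·m = 0.219.
ω = √0.219 = 0.468 per day, hence T = 2π/ω ≈ 13.4 days.

T ≈ 13.4 days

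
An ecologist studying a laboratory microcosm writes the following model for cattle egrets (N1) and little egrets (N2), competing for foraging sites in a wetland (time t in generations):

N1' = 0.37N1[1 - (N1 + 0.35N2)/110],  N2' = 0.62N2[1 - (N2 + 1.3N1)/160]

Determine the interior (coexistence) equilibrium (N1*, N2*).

Setting both brackets to zero gives the nullclines N1 + 0.35N2 = 110 and 1.3N1 + N2 = 160.
Substituting N2 = 160 - 1.3N1 into the first: N1(1 - 0.35·1.3) = 110 - 0.35·160.
So N1* = 54/0.545 = 99.1, and then N2* = 160 - 1.3·99.1 = 31.2.

N1* ≈ 99.1, N2* ≈ 31.2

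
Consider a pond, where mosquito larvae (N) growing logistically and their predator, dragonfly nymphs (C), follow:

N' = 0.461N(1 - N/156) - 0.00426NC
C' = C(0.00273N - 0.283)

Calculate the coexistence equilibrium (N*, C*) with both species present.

From dC/dt = 0 with C > 0: 0.00273N* = 0.283, so N* = 104.
Substitute into dN/dt = 0: 0.461(1 - 104/156) = 0.00426C*.
The bracket is 0.335, giving C* = 0.155/0.00426 = 36.3.

N* ≈ 104, C* ≈ 36.3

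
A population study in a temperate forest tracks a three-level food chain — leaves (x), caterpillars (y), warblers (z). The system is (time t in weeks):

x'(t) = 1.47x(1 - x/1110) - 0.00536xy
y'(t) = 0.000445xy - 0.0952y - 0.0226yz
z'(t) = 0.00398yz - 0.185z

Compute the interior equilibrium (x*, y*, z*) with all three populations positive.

From dz/dt = 0: 0.00398y* = 0.185, so y* = 46.5.
From dx/dt = 0: 1.47(1 - x*/1110) = 0.00536·46.5, giving x* = 1110·(1 - 0.169) = 922.
From dy/dt = 0: 0.000445·922 - 0.0952 = 0.0226z*, so z* = 0.315/0.0226 = 13.9.

x* ≈ 922, y* ≈ 46.5, z* ≈ 13.9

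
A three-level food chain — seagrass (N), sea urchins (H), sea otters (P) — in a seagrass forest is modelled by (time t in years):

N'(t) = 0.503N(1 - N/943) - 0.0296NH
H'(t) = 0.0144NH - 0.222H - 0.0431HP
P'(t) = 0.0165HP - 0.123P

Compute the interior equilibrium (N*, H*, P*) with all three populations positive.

N* ≈ 529, H* ≈ 7.45, P* ≈ 172

From dP/dt = 0: 0.0165H* = 0.123, so H* = 7.45.
From dN/dt = 0: 0.503(1 - N*/943) = 0.0296·7.45, giving N* = 943·(1 - 0.439) = 529.
From dH/dt = 0: 0.0144·529 - 0.222 = 0.0431P*, so P* = 7.4/0.0431 = 172.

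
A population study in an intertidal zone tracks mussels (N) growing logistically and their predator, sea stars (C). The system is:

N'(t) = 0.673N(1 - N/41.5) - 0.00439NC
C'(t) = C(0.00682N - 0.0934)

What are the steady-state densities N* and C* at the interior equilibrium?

From dC/dt = 0 with C > 0: 0.00682N* = 0.0934, so N* = 13.7.
Substitute into dN/dt = 0: 0.673(1 - 13.7/41.5) = 0.00439C*.
The bracket is 0.67, giving C* = 0.451/0.00439 = 103.

N* ≈ 13.7, C* ≈ 103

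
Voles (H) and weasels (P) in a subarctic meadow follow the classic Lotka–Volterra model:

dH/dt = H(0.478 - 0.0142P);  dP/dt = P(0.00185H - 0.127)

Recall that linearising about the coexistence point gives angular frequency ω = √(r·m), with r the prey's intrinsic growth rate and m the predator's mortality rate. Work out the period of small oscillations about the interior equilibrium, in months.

T ≈ 25.5 months

Here r = 0.478 and m = 0.127, so r·m = 0.0607.
ω = √0.0607 = 0.246 per month, hence T = 2π/ω ≈ 25.5 months.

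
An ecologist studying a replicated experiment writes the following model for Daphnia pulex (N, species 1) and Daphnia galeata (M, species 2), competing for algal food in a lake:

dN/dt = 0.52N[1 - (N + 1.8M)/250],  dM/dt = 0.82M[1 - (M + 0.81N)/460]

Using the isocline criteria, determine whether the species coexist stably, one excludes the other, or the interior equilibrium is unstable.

Compare the nullcline intercepts: K1/α12 = 250/1.8 = 139 < K2 = 460; K2/α21 = 460/0.81 = 568 > K1 = 250.
Since the inequalities point opposite ways, species 2 can invade but species 1 cannot.

species 2 excludes species 1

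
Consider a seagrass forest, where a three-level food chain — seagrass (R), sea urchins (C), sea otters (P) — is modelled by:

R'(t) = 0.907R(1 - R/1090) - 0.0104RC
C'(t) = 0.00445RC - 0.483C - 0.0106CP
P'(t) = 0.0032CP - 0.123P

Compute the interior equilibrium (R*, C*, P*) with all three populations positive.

From dP/dt = 0: 0.0032C* = 0.123, so C* = 38.4.
From dR/dt = 0: 0.907(1 - R*/1090) = 0.0104·38.4, giving R* = 1090·(1 - 0.441) = 610.
From dC/dt = 0: 0.00445·610 - 0.483 = 0.0106P*, so P* = 2.23/0.0106 = 210.

R* ≈ 610, C* ≈ 38.4, P* ≈ 210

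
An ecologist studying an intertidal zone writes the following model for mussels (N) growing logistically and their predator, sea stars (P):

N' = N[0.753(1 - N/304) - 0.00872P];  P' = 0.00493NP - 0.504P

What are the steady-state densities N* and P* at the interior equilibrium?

From dP/dt = 0 with P > 0: 0.00493N* = 0.504, so N* = 102.
Substitute into dN/dt = 0: 0.753(1 - 102/304) = 0.00872P*.
The bracket is 0.664, giving P* = 0.5/0.00872 = 57.3.

N* ≈ 102, P* ≈ 57.3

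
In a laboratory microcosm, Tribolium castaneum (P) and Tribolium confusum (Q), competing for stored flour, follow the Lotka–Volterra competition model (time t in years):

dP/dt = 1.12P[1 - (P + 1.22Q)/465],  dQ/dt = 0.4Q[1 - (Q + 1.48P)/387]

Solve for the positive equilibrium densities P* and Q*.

Setting both brackets to zero gives the nullclines P + 1.22Q = 465 and 1.48P + Q = 387.
Substituting Q = 387 - 1.48P into the first: P(1 - 1.22·1.48) = 465 - 1.22·387.
So P* = -7.14/-0.806 = 8.86, and then Q* = 387 - 1.48·8.86 = 374.

P* ≈ 8.86, Q* ≈ 374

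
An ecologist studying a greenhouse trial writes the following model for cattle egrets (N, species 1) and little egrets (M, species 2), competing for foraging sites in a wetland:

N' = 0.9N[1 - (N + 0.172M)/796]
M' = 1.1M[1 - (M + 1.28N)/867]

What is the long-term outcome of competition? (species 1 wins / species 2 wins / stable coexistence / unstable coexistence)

Compare the nullcline intercepts: K1/α12 = 796/0.172 = 4630 > K2 = 867; K2/α21 = 867/1.28 = 677 < K1 = 796.
Since the inequalities point opposite ways, species 1 can invade but species 2 cannot.

species 1 excludes species 2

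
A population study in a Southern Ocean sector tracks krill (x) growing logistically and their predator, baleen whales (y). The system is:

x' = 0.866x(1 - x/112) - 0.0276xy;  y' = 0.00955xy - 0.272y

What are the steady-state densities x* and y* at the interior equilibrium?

x* ≈ 28.5, y* ≈ 23.4

From dy/dt = 0 with y > 0: 0.00955x* = 0.272, so x* = 28.5.
Substitute into dx/dt = 0: 0.866(1 - 28.5/112) = 0.0276y*.
The bracket is 0.746, giving y* = 0.646/0.0276 = 23.4.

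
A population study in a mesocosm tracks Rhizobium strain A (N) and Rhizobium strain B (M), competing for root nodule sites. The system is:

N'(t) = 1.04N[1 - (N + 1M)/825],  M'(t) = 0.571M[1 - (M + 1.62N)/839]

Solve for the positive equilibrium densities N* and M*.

N* ≈ 22.6, M* ≈ 802

Setting both brackets to zero gives the nullclines N + 1M = 825 and 1.62N + M = 839.
Substituting M = 839 - 1.62N into the first: N(1 - 1·1.62) = 825 - 1·839.
So N* = -14/-0.62 = 22.6, and then M* = 839 - 1.62·22.6 = 802.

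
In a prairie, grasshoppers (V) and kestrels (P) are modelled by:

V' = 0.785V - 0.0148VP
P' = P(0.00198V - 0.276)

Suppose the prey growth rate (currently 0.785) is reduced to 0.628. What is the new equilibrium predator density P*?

P* ≈ 42.4

At the interior fixed point, setting dV/dt = 0 with V > 0 fixes P* = (prey growth rate)/(VP coefficient) — independent of the other coefficients.
With the change, P* = 0.628/0.0148 = 42.4; it falls from 53.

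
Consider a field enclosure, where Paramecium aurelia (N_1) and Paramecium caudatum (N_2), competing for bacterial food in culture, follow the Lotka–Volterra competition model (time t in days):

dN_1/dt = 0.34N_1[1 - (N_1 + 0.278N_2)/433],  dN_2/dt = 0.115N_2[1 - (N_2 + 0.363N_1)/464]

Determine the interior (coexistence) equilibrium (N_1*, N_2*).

N_1* ≈ 338, N_2* ≈ 341

Setting both brackets to zero gives the nullclines N_1 + 0.278N_2 = 433 and 0.363N_1 + N_2 = 464.
Substituting N_2 = 464 - 0.363N_1 into the first: N_1(1 - 0.278·0.363) = 433 - 0.278·464.
So N_1* = 304/0.899 = 338, and then N_2* = 464 - 0.363·338 = 341.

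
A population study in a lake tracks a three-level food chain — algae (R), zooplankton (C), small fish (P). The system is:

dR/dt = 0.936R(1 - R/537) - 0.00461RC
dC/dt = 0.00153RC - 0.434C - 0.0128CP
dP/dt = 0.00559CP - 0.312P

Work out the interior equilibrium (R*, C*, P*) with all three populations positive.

From dP/dt = 0: 0.00559C* = 0.312, so C* = 55.8.
From dR/dt = 0: 0.936(1 - R*/537) = 0.00461·55.8, giving R* = 537·(1 - 0.275) = 389.
From dC/dt = 0: 0.00153·389 - 0.434 = 0.0128P*, so P* = 0.162/0.0128 = 12.6.

R* ≈ 389, C* ≈ 55.8, P* ≈ 12.6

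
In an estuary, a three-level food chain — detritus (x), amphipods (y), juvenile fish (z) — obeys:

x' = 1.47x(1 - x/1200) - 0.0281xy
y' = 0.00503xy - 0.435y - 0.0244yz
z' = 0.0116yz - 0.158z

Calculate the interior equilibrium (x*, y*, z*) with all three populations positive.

From dz/dt = 0: 0.0116y* = 0.158, so y* = 13.6.
From dx/dt = 0: 1.47(1 - x*/1200) = 0.0281·13.6, giving x* = 1200·(1 - 0.26) = 888.
From dy/dt = 0: 0.00503·888 - 0.435 = 0.0244z*, so z* = 4.03/0.0244 = 165.

x* ≈ 888, y* ≈ 13.6, z* ≈ 165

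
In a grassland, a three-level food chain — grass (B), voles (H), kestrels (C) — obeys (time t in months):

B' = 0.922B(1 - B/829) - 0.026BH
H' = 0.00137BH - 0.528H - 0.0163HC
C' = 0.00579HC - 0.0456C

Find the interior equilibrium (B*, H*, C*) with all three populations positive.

From dC/dt = 0: 0.00579H* = 0.0456, so H* = 7.88.
From dB/dt = 0: 0.922(1 - B*/829) = 0.026·7.88, giving B* = 829·(1 - 0.222) = 645.
From dH/dt = 0: 0.00137·645 - 0.528 = 0.0163C*, so C* = 0.355/0.0163 = 21.8.

B* ≈ 645, H* ≈ 7.88, C* ≈ 21.8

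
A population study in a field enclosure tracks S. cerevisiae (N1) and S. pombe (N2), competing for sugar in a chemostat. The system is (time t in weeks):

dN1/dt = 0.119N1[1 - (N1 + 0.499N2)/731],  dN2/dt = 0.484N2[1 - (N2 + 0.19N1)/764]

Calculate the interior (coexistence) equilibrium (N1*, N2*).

N1* ≈ 386, N2* ≈ 691

Setting both brackets to zero gives the nullclines N1 + 0.499N2 = 731 and 0.19N1 + N2 = 764.
Substituting N2 = 764 - 0.19N1 into the first: N1(1 - 0.499·0.19) = 731 - 0.499·764.
So N1* = 350/0.905 = 386, and then N2* = 764 - 0.19·386 = 691.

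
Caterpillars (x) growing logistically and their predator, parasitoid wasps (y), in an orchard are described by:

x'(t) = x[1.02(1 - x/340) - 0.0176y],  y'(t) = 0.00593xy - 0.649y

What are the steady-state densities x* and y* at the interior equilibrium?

x* ≈ 109, y* ≈ 39.3

From dy/dt = 0 with y > 0: 0.00593x* = 0.649, so x* = 109.
Substitute into dx/dt = 0: 1.02(1 - 109/340) = 0.0176y*.
The bracket is 0.678, giving y* = 0.692/0.0176 = 39.3.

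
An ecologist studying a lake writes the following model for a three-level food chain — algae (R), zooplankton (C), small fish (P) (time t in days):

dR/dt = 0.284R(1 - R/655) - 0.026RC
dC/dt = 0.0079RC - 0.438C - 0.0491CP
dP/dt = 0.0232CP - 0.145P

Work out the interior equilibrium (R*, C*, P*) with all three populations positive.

R* ≈ 280, C* ≈ 6.25, P* ≈ 36.2

From dP/dt = 0: 0.0232C* = 0.145, so C* = 6.25.
From dR/dt = 0: 0.284(1 - R*/655) = 0.026·6.25, giving R* = 655·(1 - 0.572) = 280.
From dC/dt = 0: 0.0079·280 - 0.438 = 0.0491P*, so P* = 1.78/0.0491 = 36.2.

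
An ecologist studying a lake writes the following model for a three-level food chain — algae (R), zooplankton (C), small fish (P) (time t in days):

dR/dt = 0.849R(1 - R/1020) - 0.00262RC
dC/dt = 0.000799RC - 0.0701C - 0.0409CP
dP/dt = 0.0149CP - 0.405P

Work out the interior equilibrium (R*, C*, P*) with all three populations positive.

R* ≈ 934, C* ≈ 27.2, P* ≈ 16.5

From dP/dt = 0: 0.0149C* = 0.405, so C* = 27.2.
From dR/dt = 0: 0.849(1 - R*/1020) = 0.00262·27.2, giving R* = 1020·(1 - 0.0839) = 934.
From dC/dt = 0: 0.000799·934 - 0.0701 = 0.0409P*, so P* = 0.677/0.0409 = 16.5.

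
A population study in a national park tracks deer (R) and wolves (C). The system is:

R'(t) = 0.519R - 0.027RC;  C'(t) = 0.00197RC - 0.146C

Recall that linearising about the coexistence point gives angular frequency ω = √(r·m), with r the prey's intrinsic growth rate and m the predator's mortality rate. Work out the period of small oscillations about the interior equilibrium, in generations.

T ≈ 22.8 generations

Here r = 0.519 and m = 0.146, so r·m = 0.0758.
ω = √0.0758 = 0.275 per generation, hence T = 2π/ω ≈ 22.8 generations.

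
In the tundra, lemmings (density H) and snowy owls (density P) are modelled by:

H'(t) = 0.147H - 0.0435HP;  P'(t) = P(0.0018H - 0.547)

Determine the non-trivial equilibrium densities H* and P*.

Set dP/dt = 0 with P > 0: 0.0018H - 0.547 = 0, so H* = 0.547/0.0018 = 304.
Set dH/dt = 0 with H > 0: 0.147 - 0.0435P = 0, so P* = 0.147/0.0435 = 3.38.

H* ≈ 304, P* ≈ 3.38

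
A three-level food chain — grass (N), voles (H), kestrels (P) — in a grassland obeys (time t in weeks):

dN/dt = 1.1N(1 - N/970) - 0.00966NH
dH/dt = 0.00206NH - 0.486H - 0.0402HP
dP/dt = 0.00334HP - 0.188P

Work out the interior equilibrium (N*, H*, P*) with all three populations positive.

N* ≈ 491, H* ≈ 56.3, P* ≈ 13

From dP/dt = 0: 0.00334H* = 0.188, so H* = 56.3.
From dN/dt = 0: 1.1(1 - N*/970) = 0.00966·56.3, giving N* = 970·(1 - 0.494) = 491.
From dH/dt = 0: 0.00206·491 - 0.486 = 0.0402P*, so P* = 0.524/0.0402 = 13.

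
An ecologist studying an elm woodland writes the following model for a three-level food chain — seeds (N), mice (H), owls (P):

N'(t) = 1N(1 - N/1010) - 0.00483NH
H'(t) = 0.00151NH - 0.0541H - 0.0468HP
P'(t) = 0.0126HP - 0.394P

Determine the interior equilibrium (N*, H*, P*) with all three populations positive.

N* ≈ 857, H* ≈ 31.3, P* ≈ 26.5

From dP/dt = 0: 0.0126H* = 0.394, so H* = 31.3.
From dN/dt = 0: 1(1 - N*/1010) = 0.00483·31.3, giving N* = 1010·(1 - 0.151) = 857.
From dH/dt = 0: 0.00151·857 - 0.0541 = 0.0468P*, so P* = 1.24/0.0468 = 26.5.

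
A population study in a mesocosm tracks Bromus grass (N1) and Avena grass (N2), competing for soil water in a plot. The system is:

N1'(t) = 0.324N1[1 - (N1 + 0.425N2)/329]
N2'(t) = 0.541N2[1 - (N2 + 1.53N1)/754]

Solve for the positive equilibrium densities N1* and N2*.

Setting both brackets to zero gives the nullclines N1 + 0.425N2 = 329 and 1.53N1 + N2 = 754.
Substituting N2 = 754 - 1.53N1 into the first: N1(1 - 0.425·1.53) = 329 - 0.425·754.
So N1* = 8.55/0.35 = 24.4, and then N2* = 754 - 1.53·24.4 = 717.

N1* ≈ 24.4, N2* ≈ 717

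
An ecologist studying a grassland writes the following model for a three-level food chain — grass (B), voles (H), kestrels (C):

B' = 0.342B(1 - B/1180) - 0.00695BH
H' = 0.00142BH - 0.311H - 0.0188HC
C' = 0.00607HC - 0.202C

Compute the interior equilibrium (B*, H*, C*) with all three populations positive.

From dC/dt = 0: 0.00607H* = 0.202, so H* = 33.3.
From dB/dt = 0: 0.342(1 - B*/1180) = 0.00695·33.3, giving B* = 1180·(1 - 0.676) = 382.
From dH/dt = 0: 0.00142·382 - 0.311 = 0.0188C*, so C* = 0.231/0.0188 = 12.3.

B* ≈ 382, H* ≈ 33.3, C* ≈ 12.3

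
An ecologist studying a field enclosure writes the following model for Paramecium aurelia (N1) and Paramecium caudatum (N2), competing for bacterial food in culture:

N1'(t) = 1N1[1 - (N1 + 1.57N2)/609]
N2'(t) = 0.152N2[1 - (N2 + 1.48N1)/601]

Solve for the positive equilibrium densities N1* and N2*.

N1* ≈ 253, N2* ≈ 227

Setting both brackets to zero gives the nullclines N1 + 1.57N2 = 609 and 1.48N1 + N2 = 601.
Substituting N2 = 601 - 1.48N1 into the first: N1(1 - 1.57·1.48) = 609 - 1.57·601.
So N1* = -335/-1.32 = 253, and then N2* = 601 - 1.48·253 = 227.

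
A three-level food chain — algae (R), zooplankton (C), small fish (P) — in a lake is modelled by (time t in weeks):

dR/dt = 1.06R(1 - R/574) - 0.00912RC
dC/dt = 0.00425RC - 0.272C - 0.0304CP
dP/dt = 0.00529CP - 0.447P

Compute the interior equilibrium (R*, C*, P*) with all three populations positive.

From dP/dt = 0: 0.00529C* = 0.447, so C* = 84.5.
From dR/dt = 0: 1.06(1 - R*/574) = 0.00912·84.5, giving R* = 574·(1 - 0.727) = 157.
From dC/dt = 0: 0.00425·157 - 0.272 = 0.0304P*, so P* = 0.394/0.0304 = 13.

R* ≈ 157, C* ≈ 84.5, P* ≈ 13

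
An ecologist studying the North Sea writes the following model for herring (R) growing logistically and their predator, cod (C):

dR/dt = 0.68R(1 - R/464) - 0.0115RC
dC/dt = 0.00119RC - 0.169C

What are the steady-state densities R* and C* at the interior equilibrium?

R* ≈ 142, C* ≈ 41

From dC/dt = 0 with C > 0: 0.00119R* = 0.169, so R* = 142.
Substitute into dR/dt = 0: 0.68(1 - 142/464) = 0.0115C*.
The bracket is 0.694, giving C* = 0.472/0.0115 = 41.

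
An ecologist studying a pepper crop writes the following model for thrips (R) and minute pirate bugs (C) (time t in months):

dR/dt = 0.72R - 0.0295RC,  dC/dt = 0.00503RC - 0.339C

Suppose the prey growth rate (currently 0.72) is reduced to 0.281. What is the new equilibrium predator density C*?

C* ≈ 9.53

At the interior fixed point, setting dR/dt = 0 with R > 0 fixes C* = (prey growth rate)/(RC coefficient) — independent of the other coefficients.
With the change, C* = 0.281/0.0295 = 9.53; it falls from 24.4.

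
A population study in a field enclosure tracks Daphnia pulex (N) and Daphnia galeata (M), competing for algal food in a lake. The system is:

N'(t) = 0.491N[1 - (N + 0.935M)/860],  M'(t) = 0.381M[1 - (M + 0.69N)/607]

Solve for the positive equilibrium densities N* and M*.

N* ≈ 824, M* ≈ 38.3

Setting both brackets to zero gives the nullclines N + 0.935M = 860 and 0.69N + M = 607.
Substituting M = 607 - 0.69N into the first: N(1 - 0.935·0.69) = 860 - 0.935·607.
So N* = 292/0.355 = 824, and then M* = 607 - 0.69·824 = 38.3.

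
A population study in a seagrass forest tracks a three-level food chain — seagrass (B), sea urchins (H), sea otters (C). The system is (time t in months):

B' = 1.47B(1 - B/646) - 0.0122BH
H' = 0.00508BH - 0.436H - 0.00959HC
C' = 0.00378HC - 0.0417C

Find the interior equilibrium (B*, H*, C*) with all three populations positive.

B* ≈ 587, H* ≈ 11, C* ≈ 265

From dC/dt = 0: 0.00378H* = 0.0417, so H* = 11.
From dB/dt = 0: 1.47(1 - B*/646) = 0.0122·11, giving B* = 646·(1 - 0.0916) = 587.
From dH/dt = 0: 0.00508·587 - 0.436 = 0.00959C*, so C* = 2.55/0.00959 = 265.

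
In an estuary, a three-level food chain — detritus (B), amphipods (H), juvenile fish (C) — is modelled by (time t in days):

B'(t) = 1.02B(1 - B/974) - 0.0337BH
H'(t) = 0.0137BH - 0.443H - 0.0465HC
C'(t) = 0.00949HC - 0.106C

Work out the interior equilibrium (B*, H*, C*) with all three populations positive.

From dC/dt = 0: 0.00949H* = 0.106, so H* = 11.2.
From dB/dt = 0: 1.02(1 - B*/974) = 0.0337·11.2, giving B* = 974·(1 - 0.369) = 615.
From dH/dt = 0: 0.0137·615 - 0.443 = 0.0465C*, so C* = 7.98/0.0465 = 172.

B* ≈ 615, H* ≈ 11.2, C* ≈ 172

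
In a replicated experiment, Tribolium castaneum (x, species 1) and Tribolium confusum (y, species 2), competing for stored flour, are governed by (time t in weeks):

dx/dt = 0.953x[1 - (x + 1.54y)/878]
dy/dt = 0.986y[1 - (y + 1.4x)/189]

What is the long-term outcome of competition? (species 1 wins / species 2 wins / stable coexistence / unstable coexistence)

Compare the nullcline intercepts: K1/α12 = 878/1.54 = 570 > K2 = 189; K2/α21 = 189/1.4 = 135 < K1 = 878.
Since the inequalities point opposite ways, species 1 can invade but species 2 cannot.

species 1 excludes species 2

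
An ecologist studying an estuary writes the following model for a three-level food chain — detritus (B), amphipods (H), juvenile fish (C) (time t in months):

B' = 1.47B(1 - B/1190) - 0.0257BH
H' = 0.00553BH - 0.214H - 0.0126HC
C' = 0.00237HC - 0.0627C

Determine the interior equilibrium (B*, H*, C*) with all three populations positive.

From dC/dt = 0: 0.00237H* = 0.0627, so H* = 26.5.
From dB/dt = 0: 1.47(1 - B*/1190) = 0.0257·26.5, giving B* = 1190·(1 - 0.463) = 640.
From dH/dt = 0: 0.00553·640 - 0.214 = 0.0126C*, so C* = 3.32/0.0126 = 264.

B* ≈ 640, H* ≈ 26.5, C* ≈ 264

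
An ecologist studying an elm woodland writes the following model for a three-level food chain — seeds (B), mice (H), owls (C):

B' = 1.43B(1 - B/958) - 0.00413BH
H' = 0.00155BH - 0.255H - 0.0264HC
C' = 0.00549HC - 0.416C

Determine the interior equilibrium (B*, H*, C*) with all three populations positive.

From dC/dt = 0: 0.00549H* = 0.416, so H* = 75.8.
From dB/dt = 0: 1.43(1 - B*/958) = 0.00413·75.8, giving B* = 958·(1 - 0.219) = 748.
From dH/dt = 0: 0.00155·748 - 0.255 = 0.0264C*, so C* = 0.905/0.0264 = 34.3.

B* ≈ 748, H* ≈ 75.8, C* ≈ 34.3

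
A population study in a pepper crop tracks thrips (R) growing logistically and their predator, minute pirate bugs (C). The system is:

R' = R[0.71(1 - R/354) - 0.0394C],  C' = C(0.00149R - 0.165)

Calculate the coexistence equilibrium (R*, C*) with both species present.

From dC/dt = 0 with C > 0: 0.00149R* = 0.165, so R* = 111.
Substitute into dR/dt = 0: 0.71(1 - 111/354) = 0.0394C*.
The bracket is 0.687, giving C* = 0.488/0.0394 = 12.4.

R* ≈ 111, C* ≈ 12.4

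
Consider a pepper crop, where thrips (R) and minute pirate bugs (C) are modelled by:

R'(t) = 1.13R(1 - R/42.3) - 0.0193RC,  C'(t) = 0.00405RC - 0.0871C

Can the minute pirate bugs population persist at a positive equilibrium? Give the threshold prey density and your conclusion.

Threshold R = 21.5; K > 21.5, so yes, the predator persists.

The predator equation gives dC/dt > 0 only when R > 0.0871/0.00405 = 21.5.
Without the predator, R → K = 42.3. Since 42.3 > 21.5, the predator can invade and persist.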